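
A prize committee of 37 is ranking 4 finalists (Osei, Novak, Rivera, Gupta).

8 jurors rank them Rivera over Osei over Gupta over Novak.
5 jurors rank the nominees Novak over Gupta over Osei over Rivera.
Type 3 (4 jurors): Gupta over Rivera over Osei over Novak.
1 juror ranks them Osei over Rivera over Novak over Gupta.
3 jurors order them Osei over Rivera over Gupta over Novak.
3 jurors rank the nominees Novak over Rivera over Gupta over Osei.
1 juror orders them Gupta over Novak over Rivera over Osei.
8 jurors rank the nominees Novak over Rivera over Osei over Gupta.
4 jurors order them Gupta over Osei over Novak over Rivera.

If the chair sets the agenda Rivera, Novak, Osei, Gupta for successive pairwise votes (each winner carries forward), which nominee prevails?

Round 1: Rivera vs Novak — 16–21, Novak advances.
Round 2: Novak vs Osei — 17–20, Osei advances.
Round 3: Osei vs Gupta — 20–17, Osei advances.
Osei survives the agenda.

Osei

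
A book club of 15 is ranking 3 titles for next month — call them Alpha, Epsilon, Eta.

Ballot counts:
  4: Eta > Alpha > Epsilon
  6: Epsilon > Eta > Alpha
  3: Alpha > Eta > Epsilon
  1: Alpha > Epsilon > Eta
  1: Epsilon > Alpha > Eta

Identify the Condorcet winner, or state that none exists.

Pairwise majorities:
Alpha–Epsilon: Alpha 8–7.
Alpha vs Eta: Eta, 10–5.
Epsilon vs Eta: Epsilon, 8–7.
Every book loses at least once (Alpha loses to Eta; Epsilon loses to Alpha; Eta loses to Epsilon). The majority relation contains the cycle Alpha → Epsilon → Eta → Alpha, so there is no Condorcet winner.

none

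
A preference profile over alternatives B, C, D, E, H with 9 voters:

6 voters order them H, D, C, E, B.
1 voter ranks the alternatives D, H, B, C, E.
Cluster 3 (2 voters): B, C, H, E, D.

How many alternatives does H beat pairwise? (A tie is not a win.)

4

H against each rival (9 voters):
H vs B: H preferred on 6+1 = 7 ballots; H wins 7–2.
H vs C: H, 7–2.
H–D: H 8–1.
H vs E: H preferred on 6+1+2 = 9 ballots; H wins 9–0.
H beats B, C, D, E — 4 pairwise wins.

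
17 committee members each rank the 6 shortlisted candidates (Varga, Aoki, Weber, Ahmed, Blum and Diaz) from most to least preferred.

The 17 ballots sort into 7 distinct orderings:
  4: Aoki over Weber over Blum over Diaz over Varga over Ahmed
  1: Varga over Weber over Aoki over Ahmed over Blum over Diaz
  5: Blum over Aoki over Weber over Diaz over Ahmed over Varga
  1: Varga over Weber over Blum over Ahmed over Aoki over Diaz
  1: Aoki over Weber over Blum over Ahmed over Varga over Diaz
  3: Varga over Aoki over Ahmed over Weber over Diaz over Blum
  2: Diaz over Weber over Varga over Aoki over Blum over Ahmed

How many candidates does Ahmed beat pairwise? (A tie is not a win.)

Ahmed against each rival (17 committee members):
Ahmed vs Varga: 6 to 11, Varga.
Ahmed vs Aoki: 1 to 16, Aoki.
Ahmed vs Weber: Ahmed preferred on 3 ballots; Weber wins 14–3.
Ahmed–Blum: Blum 13–4.
Ahmed–Diaz: Diaz 11–6.
Ahmed beats no one; loses to Varga, Aoki, Weber, Blum, Diaz — 0 pairwise wins.

0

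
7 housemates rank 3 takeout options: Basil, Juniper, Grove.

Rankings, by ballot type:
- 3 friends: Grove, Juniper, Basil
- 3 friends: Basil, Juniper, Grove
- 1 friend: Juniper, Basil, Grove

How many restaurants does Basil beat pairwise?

1

Basil against each rival (7 friends):
Basil vs Juniper: Juniper wins 4–3.
Basil vs Grove: Basil, 4–3.
Basil beats Grove; loses to Juniper — 1 pairwise win.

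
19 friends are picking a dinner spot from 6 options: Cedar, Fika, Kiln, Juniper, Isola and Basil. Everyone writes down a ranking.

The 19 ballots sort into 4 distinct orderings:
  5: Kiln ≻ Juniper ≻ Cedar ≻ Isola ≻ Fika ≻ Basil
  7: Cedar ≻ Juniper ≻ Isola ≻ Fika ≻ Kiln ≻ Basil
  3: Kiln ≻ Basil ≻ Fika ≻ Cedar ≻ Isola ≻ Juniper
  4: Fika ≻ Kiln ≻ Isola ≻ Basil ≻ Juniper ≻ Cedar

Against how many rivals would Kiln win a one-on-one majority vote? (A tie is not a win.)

4

Kiln against each rival (19 friends):
Kiln vs Cedar: Kiln preferred on 5+3+4 = 12 ballots; Kiln wins 12–7.
Kiln vs Fika: Fika, 11–8.
Kiln vs Juniper: Kiln wins 12–7.
Kiln vs Isola: Kiln preferred on 5+3+4 = 12 ballots; Kiln wins 12–7.
Kiln vs Basil: Kiln is ranked higher on 5+7+3+4 = 19 ballots, Basil on 0. Kiln wins 19–0.
Kiln beats Cedar, Juniper, Isola, Basil; loses to Fika — 4 pairwise wins.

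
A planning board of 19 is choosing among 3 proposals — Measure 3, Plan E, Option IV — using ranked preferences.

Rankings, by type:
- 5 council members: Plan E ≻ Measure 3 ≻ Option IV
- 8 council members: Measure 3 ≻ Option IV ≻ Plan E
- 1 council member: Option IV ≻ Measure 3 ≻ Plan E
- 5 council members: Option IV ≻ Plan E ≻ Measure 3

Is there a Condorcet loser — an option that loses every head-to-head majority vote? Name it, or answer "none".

none

Pairwise majorities:
Measure 3 vs Plan E: Plan E wins 10–9.
Measure 3 vs Option IV: Measure 3, 13–6.
Plan E–Option IV: Option IV 14–5.
Each option has at least one pairwise win (Measure 3 beats Option IV; Plan E beats Measure 3; Option IV beats Plan E) — no Condorcet loser.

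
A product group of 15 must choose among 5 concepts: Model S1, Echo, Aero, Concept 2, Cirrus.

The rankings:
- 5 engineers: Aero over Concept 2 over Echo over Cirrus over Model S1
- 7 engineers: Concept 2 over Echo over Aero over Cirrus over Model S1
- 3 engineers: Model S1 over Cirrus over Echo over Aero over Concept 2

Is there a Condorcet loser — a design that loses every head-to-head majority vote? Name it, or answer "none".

Head-to-head results (15 engineers):
Model S1–Echo: Echo 12–3.
Model S1 vs Aero: Model S1 preferred on 3 ballots; Aero wins 12–3.
Model S1–Concept 2: Concept 2 12–3.
Model S1 vs Cirrus: 3 for Model S1, 12 for Cirrus — Cirrus by 12–3.
Echo vs Aero: Echo, 10–5.
Echo vs Concept 2: 3 to 12, Concept 2.
Echo vs Cirrus: Echo preferred on 5+7 = 12 ballots; Echo wins 12–3.
Aero vs Concept 2: Aero is ranked higher on 5+3 = 8 ballots, Concept 2 on 7. Aero wins 8–7.
Aero vs Cirrus: Aero preferred on 5+7 = 12 ballots; Aero wins 12–3.
Concept 2 vs Cirrus: Concept 2 wins 12–3.
Model S1 loses to every other design — it is the Condorcet loser.

Model S1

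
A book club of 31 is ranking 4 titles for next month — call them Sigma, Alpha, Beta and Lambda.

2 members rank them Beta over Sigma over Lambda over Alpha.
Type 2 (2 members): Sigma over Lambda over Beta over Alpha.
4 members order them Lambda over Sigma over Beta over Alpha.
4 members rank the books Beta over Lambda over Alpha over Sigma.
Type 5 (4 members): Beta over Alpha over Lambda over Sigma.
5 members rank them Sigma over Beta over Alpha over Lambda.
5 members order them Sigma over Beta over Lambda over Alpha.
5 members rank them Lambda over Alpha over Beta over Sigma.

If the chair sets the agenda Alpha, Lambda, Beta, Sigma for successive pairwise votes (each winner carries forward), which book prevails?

Sigma

Round 1: Alpha vs Lambda — 9–22, Lambda advances.
Round 2: Lambda vs Beta — 11–20, Beta advances.
Round 3: Beta vs Sigma — 15–16, Sigma advances.
Sigma survives the agenda.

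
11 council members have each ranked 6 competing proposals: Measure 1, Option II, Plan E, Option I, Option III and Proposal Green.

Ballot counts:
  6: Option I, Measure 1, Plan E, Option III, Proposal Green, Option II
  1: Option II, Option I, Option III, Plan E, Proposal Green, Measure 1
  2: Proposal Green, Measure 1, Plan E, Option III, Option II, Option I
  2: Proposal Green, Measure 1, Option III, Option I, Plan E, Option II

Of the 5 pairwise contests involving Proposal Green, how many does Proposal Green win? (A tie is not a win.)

Proposal Green against each rival (11 council members):
Proposal Green vs Measure 1: 5 to 6, Measure 1.
Proposal Green–Option II: Proposal Green 10–1.
Proposal Green–Plan E: Plan E 7–4.
Proposal Green vs Option I: Proposal Green preferred on 2+2 = 4 ballots; Option I wins 7–4.
Proposal Green vs Option III: Option III, 7–4.
Proposal Green beats Option II; loses to Measure 1, Plan E, Option I, Option III — 1 pairwise win.

1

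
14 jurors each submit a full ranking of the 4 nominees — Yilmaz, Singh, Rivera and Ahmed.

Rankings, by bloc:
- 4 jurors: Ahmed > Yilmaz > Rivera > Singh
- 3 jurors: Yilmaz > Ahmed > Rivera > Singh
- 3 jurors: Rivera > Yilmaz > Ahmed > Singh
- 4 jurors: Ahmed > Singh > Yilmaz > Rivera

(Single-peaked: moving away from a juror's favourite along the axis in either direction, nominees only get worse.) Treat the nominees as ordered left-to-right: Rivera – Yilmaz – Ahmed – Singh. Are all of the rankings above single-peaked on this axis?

Axis positions: Rivera=1, Yilmaz=2, Ahmed=3, Singh=4.
Bloc 1 (peak Ahmed at position 3): ranking walks positions 3-2-1-4, expanding outward from the peak — single-peaked.
Bloc 2 (peak Yilmaz at position 2): ranking walks positions 2-3-1-4, expanding outward from the peak — single-peaked.
Bloc 3 (peak Rivera at position 1): ranking walks positions 1-2-3-4, expanding outward from the peak — single-peaked.
Bloc 4 (peak Ahmed at position 3): ranking walks positions 3-4-2-1, expanding outward from the peak — single-peaked.
Every ranking is single-peaked on this axis.

yes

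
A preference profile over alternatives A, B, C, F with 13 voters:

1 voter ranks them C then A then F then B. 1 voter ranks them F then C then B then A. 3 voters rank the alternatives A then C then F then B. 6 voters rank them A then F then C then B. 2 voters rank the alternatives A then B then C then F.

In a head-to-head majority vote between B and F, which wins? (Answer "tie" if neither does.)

F

Ballots ranking B above F: 2.
Ballots ranking F above B: 13 − 2 = 11.
F wins the head-to-head 11–2.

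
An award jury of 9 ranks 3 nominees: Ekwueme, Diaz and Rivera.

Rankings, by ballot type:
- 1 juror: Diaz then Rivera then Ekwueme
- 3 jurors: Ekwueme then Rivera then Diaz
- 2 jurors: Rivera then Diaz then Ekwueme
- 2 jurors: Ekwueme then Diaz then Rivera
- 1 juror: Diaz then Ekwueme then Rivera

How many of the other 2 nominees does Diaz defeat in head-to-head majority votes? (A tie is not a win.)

Diaz against each rival (9 jurors):
Diaz vs Ekwueme: Ekwueme wins 5–4.
Diaz vs Rivera: Rivera wins 5–4.
Diaz beats no one; loses to Ekwueme, Rivera — 0 pairwise wins.

0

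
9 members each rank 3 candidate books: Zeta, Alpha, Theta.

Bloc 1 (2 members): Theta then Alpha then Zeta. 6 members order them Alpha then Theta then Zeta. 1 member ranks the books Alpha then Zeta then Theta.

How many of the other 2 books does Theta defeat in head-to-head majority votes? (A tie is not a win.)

Theta against each rival (9 members):
Theta vs Zeta: 8 to 1, Theta.
Theta vs Alpha: Alpha, 7–2.
Theta beats Zeta; loses to Alpha — 1 pairwise win.

1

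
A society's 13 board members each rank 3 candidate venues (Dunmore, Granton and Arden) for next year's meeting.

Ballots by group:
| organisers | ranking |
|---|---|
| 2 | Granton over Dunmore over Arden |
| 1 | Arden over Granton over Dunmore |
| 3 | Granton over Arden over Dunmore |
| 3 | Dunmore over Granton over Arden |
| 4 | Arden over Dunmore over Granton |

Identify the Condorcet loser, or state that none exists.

Pairwise majorities:
Dunmore vs Granton: 7 to 6, Dunmore.
Dunmore vs Arden: Arden wins 8–5.
Granton vs Arden: 8 to 5, Granton.
No city is winless: Dunmore beats Granton; Granton beats Arden; Arden beats Dunmore. There is no Condorcet loser.

none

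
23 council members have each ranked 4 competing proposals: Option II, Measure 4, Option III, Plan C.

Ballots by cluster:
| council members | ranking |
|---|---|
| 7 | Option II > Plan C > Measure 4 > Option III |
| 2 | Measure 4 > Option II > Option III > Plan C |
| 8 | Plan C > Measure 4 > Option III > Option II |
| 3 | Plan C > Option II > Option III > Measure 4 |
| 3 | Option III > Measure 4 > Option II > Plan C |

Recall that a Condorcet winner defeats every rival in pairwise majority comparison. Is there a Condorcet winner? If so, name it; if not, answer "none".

none

Check each pair by majority over 23 ballots:
Option II vs Measure 4: Option II preferred on 7+3 = 10 ballots; Measure 4 wins 13–10.
Option II vs Option III: 12 to 11, Option II.
Option II vs Plan C: 12 to 11, Option II.
Measure 4 vs Option III: Measure 4 preferred on 7+2+8 = 17 ballots; Measure 4 wins 17–6.
Measure 4–Plan C: Plan C 18–5.
Option III vs Plan C: 5 to 18, Plan C.
Every option loses at least once (Option II loses to Measure 4; Measure 4 loses to Plan C; Option III loses to Option II; Plan C loses to Option II). The majority relation contains the cycle Option II > Plan C > Measure 4 > Option II, so there is no Condorcet winner.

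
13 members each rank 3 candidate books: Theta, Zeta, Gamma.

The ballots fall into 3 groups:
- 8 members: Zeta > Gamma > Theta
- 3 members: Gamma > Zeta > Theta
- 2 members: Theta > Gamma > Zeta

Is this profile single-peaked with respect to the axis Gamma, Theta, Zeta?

Axis positions: Gamma=1, Theta=2, Zeta=3.
Group 1: ranking walks positions 3-1-2; Gamma is ranked above Theta even though Theta lies between Gamma and the peak Zeta on the axis — preferences dip and rise again. Not single-peaked.
Group 2: ranking walks positions 1-3-2; Zeta is ranked above Theta even though Theta lies between Zeta and the peak Gamma on the axis — preferences dip and rise again. Not single-peaked.
Group 3 (peak Theta at position 2): ranking walks positions 2-1-3, expanding outward from the peak — single-peaked.
Group 1 violates single-peakedness, so the profile is not single-peaked on this axis.

no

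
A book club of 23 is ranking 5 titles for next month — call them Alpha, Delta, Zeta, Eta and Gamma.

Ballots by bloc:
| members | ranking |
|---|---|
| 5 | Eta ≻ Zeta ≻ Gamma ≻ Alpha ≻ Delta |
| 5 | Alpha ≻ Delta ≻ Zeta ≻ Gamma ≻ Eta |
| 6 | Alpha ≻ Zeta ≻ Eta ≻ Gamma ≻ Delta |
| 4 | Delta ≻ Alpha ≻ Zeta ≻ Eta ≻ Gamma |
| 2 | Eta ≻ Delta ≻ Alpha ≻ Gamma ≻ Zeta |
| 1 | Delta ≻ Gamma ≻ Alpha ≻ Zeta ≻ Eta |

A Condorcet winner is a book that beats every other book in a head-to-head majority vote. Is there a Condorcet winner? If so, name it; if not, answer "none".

Head-to-head results (23 members):
Alpha vs Delta: Alpha, 16–7.
Alpha vs Zeta: Alpha, 18–5.
Alpha–Eta: Alpha 16–7.
Alpha–Gamma: Alpha 17–6.
Delta–Zeta: Delta 12–11.
Delta vs Eta: Eta, 13–10.
Delta–Gamma: Delta 12–11.
Zeta–Eta: Zeta 16–7.
Zeta vs Gamma: Zeta, 20–3.
Eta–Gamma: Eta 17–6.
Alpha wins every pairwise contest, so Alpha is the Condorcet winner.

Alpha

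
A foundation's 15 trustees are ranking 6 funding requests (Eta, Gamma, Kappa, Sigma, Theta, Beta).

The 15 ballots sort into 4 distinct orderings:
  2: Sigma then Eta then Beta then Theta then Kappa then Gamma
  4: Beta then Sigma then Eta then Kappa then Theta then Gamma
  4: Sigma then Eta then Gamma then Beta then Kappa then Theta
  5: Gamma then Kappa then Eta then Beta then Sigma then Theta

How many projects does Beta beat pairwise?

3

Beta against each rival (15 reviewers):
Beta–Eta: Eta 11–4.
Beta–Gamma: Gamma 9–6.
Beta vs Kappa: 2+4+4 = 10 for Beta, 5 for Kappa — Beta by 10–5.
Beta vs Sigma: Beta preferred on 4+5 = 9 ballots; Beta wins 9–6.
Beta vs Theta: Beta wins 15–0.
Beta beats Kappa, Sigma, Theta; loses to Eta, Gamma — 3 pairwise wins.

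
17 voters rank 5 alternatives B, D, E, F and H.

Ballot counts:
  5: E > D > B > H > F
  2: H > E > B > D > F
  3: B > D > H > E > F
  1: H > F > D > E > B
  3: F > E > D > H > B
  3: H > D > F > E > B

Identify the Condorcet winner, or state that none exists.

none

Check each pair by majority over 17 ballots:
B vs D: D, 12–5.
B vs E: B preferred on 3 ballots; E wins 14–3.
B vs F: B wins 10–7.
B vs H: H, 9–8.
D vs E: E wins 10–7.
D vs F: D is ranked higher on 5+2+3+3 = 13 ballots, F on 4. D wins 13–4.
D vs H: D, 11–6.
E vs F: E wins 10–7.
E vs H: H, 9–8.
F vs H: H, 14–3.
Every alternative loses at least once (B loses to D; D loses to E; E loses to H; F loses to B; H loses to D). The majority relation contains the cycle D → H → E → D, so there is no Condorcet winner.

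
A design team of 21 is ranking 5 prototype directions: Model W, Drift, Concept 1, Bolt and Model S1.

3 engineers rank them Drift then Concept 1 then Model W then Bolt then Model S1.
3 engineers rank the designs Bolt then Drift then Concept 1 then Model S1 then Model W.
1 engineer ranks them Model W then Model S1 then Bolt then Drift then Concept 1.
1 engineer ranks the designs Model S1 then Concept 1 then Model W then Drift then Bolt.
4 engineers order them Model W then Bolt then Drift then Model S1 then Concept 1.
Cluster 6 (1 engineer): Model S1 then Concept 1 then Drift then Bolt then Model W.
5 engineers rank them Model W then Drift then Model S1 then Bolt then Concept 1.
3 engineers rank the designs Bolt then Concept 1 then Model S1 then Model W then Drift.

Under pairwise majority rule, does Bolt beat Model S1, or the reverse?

Ballots ranking Bolt above Model S1: 3 + 3 + 4 + 3 = 13.
Ballots ranking Model S1 above Bolt: 21 − 13 = 8.
Bolt wins the head-to-head 13–8.

Bolt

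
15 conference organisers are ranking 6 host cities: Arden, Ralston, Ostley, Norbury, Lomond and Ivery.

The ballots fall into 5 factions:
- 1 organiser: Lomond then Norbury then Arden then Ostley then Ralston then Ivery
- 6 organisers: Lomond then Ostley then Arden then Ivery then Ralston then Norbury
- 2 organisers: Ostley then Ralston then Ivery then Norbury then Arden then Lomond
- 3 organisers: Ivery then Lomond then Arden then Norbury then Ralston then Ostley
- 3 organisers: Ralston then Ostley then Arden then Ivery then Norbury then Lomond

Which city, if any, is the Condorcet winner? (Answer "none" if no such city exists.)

none

Check each pair by majority over 15 ballots:
Arden vs Ralston: 10 to 5, Arden.
Arden vs Ostley: 4 to 11, Ostley.
Arden vs Norbury: 12 to 3, Arden.
Arden vs Lomond: Arden preferred on 2+3 = 5 ballots; Lomond wins 10–5.
Arden vs Ivery: Arden preferred on 1+6+3 = 10 ballots; Arden wins 10–5.
Ralston vs Ostley: Ralston is ranked higher on 3+3 = 6 ballots, Ostley on 9. Ostley wins 9–6.
Ralston vs Norbury: Ralston preferred on 6+2+3 = 11 ballots; Ralston wins 11–4.
Ralston vs Lomond: Ralston is ranked higher on 2+3 = 5 ballots, Lomond on 10. Lomond wins 10–5.
Ralston vs Ivery: Ralston is ranked higher on 1+2+3 = 6 ballots, Ivery on 9. Ivery wins 9–6.
Ostley vs Norbury: 6+2+3 = 11 for Ostley, 4 for Norbury — Ostley by 11–4.
Ostley vs Lomond: Ostley preferred on 2+3 = 5 ballots; Lomond wins 10–5.
Ostley vs Ivery: 1+6+2+3 = 12 for Ostley, 3 for Ivery — Ostley by 12–3.
Norbury vs Lomond: Norbury is ranked higher on 2+3 = 5 ballots, Lomond on 10. Lomond wins 10–5.
Norbury vs Ivery: Norbury is ranked higher on 1 ballot, Ivery on 14. Ivery wins 14–1.
Lomond vs Ivery: 1+6 = 7 for Lomond, 8 for Ivery — Ivery by 8–7.
Each city drops at least one matchup (Arden loses to Ostley; Ralston loses to Arden; Ostley loses to Lomond; Norbury loses to Arden; Lomond loses to Ivery; Ivery loses to Arden); the cycle Arden → Ivery → Lomond → Arden rules out a Condorcet winner.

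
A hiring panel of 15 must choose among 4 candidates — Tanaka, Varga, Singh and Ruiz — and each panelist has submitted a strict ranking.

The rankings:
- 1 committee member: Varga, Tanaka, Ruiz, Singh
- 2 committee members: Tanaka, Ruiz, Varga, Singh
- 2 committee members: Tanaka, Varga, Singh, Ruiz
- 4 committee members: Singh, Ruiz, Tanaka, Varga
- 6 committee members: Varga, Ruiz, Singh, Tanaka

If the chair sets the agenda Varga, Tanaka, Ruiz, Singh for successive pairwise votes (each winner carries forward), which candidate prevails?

Ruiz

Round 1: Varga vs Tanaka — 7–8, Tanaka advances.
Round 2: Tanaka vs Ruiz — 5–10, Ruiz advances.
Round 3: Ruiz vs Singh — 9–6, Ruiz advances.
Ruiz survives the agenda.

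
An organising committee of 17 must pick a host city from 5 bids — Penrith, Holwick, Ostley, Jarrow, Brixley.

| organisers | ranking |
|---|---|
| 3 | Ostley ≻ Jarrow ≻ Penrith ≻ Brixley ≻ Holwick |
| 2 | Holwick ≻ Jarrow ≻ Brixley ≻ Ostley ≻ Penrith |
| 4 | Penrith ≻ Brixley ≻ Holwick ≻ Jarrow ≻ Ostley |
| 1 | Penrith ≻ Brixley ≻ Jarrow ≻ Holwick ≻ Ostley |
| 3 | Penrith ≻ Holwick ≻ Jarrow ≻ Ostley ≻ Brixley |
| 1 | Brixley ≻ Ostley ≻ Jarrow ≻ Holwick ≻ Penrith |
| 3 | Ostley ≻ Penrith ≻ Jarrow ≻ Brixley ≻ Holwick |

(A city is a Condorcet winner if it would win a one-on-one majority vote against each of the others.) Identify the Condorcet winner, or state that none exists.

none

Pairwise majorities:
Penrith vs Holwick: Penrith wins 14–3.
Penrith–Ostley: Ostley 9–8.
Penrith–Jarrow: Penrith 11–6.
Penrith vs Brixley: Penrith, 14–3.
Holwick vs Ostley: Holwick wins 10–7.
Holwick vs Jarrow: Holwick, 9–8.
Holwick vs Brixley: Brixley, 12–5.
Ostley vs Jarrow: Jarrow wins 10–7.
Ostley–Brixley: Ostley 9–8.
Jarrow–Brixley: Jarrow 11–6.
Every city loses at least once (Penrith loses to Ostley; Holwick loses to Penrith; Ostley loses to Holwick; Jarrow loses to Penrith; Brixley loses to Penrith). The majority relation contains the cycle Penrith beats Holwick beats Ostley beats Penrith, so there is no Condorcet winner.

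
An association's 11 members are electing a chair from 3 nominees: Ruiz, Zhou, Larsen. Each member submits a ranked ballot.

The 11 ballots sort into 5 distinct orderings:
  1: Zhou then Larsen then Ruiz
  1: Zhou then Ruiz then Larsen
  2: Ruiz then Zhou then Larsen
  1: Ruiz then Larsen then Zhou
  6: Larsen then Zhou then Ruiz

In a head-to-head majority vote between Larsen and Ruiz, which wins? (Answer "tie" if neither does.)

Larsen

Ballots ranking Larsen above Ruiz: 1 + 6 = 7.
Ballots ranking Ruiz above Larsen: 11 − 7 = 4.
Larsen wins the head-to-head 7–4.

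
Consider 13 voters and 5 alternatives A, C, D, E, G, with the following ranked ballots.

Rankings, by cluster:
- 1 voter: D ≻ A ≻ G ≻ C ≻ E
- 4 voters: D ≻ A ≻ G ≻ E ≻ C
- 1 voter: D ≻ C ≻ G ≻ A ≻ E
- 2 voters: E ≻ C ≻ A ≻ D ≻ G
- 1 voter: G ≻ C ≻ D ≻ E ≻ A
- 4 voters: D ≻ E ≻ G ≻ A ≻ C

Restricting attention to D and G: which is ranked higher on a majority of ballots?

Ballots ranking D above G: 1 + 4 + 1 + 2 + 4 = 12.
Ballots ranking G above D: 13 − 12 = 1.
D wins the head-to-head 12–1.

D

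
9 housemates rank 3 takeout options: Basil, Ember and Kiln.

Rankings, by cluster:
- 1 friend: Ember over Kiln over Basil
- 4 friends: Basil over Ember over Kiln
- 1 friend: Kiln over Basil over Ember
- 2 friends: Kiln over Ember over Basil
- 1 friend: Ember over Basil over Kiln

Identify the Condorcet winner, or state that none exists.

Basil

Head-to-head results (9 friends):
Basil vs Ember: 4+1 = 5 for Basil, 4 for Ember — Basil by 5–4.
Basil vs Kiln: Basil is ranked higher on 4+1 = 5 ballots, Kiln on 4. Basil wins 5–4.
Ember vs Kiln: Ember is ranked higher on 1+4+1 = 6 ballots, Kiln on 3. Ember wins 6–3.
Basil wins every pairwise contest, so Basil is the Condorcet winner.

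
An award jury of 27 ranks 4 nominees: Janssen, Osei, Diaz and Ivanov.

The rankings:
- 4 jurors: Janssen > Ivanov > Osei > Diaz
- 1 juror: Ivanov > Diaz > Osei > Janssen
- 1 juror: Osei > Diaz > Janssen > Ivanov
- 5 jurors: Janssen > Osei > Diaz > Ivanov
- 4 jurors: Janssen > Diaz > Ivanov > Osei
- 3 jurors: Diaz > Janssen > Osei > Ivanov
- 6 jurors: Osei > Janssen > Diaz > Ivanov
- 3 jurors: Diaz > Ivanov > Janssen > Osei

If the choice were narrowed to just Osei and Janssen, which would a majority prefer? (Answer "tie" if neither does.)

Ballots ranking Osei above Janssen: 1 + 1 + 6 = 8.
Ballots ranking Janssen above Osei: 27 − 8 = 19.
Janssen wins the head-to-head 19–8.

Janssen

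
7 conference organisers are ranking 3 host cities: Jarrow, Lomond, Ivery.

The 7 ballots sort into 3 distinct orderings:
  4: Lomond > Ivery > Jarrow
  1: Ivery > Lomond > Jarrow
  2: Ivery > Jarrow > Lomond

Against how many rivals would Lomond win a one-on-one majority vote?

2

Lomond against each rival (7 organisers):
Lomond–Jarrow: Lomond 5–2.
Lomond vs Ivery: Lomond wins 4–3.
Lomond beats Jarrow, Ivery — 2 pairwise wins.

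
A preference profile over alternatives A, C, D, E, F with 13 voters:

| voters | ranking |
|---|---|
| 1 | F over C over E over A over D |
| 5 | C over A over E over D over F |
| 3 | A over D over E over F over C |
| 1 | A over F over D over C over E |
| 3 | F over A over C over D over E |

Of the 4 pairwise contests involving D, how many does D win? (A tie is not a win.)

2

D against each rival (13 voters):
D–A: A 13–0.
D vs C: C wins 9–4.
D vs E: 3+1+3 = 7 for D, 6 for E — D by 7–6.
D vs F: D preferred on 5+3 = 8 ballots; D wins 8–5.
D beats E, F; loses to A, C — 2 pairwise wins.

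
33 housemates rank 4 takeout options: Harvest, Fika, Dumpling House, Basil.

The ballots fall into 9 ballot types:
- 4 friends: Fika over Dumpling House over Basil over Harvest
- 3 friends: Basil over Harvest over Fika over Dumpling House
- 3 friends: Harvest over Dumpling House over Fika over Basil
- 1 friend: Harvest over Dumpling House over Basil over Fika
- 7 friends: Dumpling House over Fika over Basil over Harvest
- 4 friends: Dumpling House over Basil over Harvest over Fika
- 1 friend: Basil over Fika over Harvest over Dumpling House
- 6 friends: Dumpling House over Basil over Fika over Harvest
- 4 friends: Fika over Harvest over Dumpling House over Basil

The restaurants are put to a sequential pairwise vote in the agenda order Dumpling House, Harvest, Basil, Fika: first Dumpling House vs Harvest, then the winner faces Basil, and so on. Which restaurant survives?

Round 1: Dumpling House vs Harvest — 21–12, Dumpling House advances.
Round 2: Dumpling House vs Basil — 29–4, Dumpling House advances.
Round 3: Dumpling House vs Fika — 21–12, Dumpling House advances.
The agenda winner is Dumpling House.

Dumpling House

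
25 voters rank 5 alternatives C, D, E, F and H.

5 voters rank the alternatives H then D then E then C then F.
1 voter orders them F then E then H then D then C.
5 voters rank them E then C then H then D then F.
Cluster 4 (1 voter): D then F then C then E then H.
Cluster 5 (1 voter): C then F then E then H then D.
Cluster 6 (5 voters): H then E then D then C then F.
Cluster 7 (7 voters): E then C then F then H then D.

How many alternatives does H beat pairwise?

2

H against each rival (25 voters):
H vs C: H is ranked higher on 5+1+5 = 11 ballots, C on 14. C wins 14–11.
H vs D: H wins 24–1.
H vs E: 5+5 = 10 for H, 15 for E — E by 15–10.
H–F: H 15–10.
H beats D, F; loses to C, E — 2 pairwise wins.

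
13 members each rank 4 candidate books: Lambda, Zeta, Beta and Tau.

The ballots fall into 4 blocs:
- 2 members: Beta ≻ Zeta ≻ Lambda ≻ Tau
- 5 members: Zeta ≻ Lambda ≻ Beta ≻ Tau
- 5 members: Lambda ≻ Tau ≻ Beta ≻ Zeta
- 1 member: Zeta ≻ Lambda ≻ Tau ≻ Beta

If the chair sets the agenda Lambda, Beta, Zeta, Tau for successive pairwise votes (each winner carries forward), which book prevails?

Round 1: Lambda vs Beta — 11–2, Lambda advances.
Round 2: Lambda vs Zeta — 5–8, Zeta advances.
Round 3: Zeta vs Tau — 8–5, Zeta advances.
The agenda winner is Zeta.

Zeta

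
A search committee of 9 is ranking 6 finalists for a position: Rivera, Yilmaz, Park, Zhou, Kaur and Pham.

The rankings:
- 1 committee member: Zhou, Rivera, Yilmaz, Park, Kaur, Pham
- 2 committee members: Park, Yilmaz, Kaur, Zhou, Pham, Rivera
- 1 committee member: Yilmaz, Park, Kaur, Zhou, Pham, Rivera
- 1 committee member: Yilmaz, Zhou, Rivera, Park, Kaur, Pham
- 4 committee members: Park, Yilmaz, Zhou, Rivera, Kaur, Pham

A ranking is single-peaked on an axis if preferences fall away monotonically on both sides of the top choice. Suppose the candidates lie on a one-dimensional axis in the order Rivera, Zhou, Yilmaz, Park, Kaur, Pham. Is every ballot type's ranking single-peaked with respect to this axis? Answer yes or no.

Axis positions: Rivera=1, Zhou=2, Yilmaz=3, Park=4, Kaur=5, Pham=6.
Ballot type 1 (peak Zhou at position 2): ranking walks positions 2-1-3-4-5-6, expanding outward from the peak — single-peaked.
Ballot type 2 (peak Park at position 4): ranking walks positions 4-3-5-2-6-1, expanding outward from the peak — single-peaked.
Ballot type 3 (peak Yilmaz at position 3): ranking walks positions 3-4-5-2-6-1, expanding outward from the peak — single-peaked.
Ballot type 4 (peak Yilmaz at position 3): ranking walks positions 3-2-1-4-5-6, expanding outward from the peak — single-peaked.
Ballot type 5 (peak Park at position 4): ranking walks positions 4-3-2-1-5-6, expanding outward from the peak — single-peaked.
Every ranking is single-peaked on this axis.

yes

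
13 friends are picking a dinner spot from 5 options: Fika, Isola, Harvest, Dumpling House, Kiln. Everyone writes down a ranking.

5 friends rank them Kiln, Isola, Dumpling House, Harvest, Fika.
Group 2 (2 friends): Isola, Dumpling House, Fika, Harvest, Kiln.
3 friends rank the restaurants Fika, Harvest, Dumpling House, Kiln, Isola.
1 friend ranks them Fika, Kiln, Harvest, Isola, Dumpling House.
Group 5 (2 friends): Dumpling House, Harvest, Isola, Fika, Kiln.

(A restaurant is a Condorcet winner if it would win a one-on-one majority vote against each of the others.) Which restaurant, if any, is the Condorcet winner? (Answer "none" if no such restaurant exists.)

none

Head-to-head results (13 friends):
Fika vs Isola: Isola wins 9–4.
Fika–Harvest: Harvest 7–6.
Fika–Dumpling House: Dumpling House 9–4.
Fika vs Kiln: Fika, 8–5.
Isola vs Harvest: Isola wins 7–6.
Isola–Dumpling House: Isola 8–5.
Isola vs Kiln: Kiln, 9–4.
Harvest vs Dumpling House: Dumpling House, 9–4.
Harvest vs Kiln: Harvest wins 7–6.
Dumpling House vs Kiln: Dumpling House wins 7–6.
Each restaurant drops at least one matchup (Fika loses to Isola; Isola loses to Kiln; Harvest loses to Isola; Dumpling House loses to Isola; Kiln loses to Fika); the cycle Fika > Kiln > Isola > Fika rules out a Condorcet winner.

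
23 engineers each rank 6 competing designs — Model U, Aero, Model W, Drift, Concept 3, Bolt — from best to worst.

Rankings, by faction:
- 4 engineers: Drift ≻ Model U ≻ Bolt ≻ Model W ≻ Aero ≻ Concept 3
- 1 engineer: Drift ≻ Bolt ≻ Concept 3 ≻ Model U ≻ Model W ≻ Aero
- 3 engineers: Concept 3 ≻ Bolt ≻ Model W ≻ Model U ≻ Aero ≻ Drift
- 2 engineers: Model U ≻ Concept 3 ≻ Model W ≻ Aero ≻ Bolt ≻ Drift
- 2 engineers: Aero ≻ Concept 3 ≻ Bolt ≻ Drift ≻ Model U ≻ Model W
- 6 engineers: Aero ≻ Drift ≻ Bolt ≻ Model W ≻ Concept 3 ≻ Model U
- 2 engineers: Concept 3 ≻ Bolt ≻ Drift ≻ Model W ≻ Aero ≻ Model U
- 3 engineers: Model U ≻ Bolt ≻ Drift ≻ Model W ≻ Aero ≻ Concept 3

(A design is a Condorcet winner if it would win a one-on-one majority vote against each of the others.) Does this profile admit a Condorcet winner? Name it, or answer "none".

Check each pair by majority over 23 ballots:
Model U vs Aero: Model U wins 13–10.
Model U vs Model W: Model U, 12–11.
Model U vs Drift: Drift, 15–8.
Model U–Concept 3: Concept 3 14–9.
Model U vs Bolt: Bolt, 14–9.
Aero vs Model W: Model W, 15–8.
Aero vs Drift: Aero, 13–10.
Aero–Concept 3: Aero 15–8.
Aero vs Bolt: Bolt wins 13–10.
Model W vs Drift: Drift wins 18–5.
Model W vs Concept 3: Model W, 13–10.
Model W vs Bolt: Bolt wins 21–2.
Drift vs Concept 3: Drift, 14–9.
Drift vs Bolt: Bolt wins 12–11.
Concept 3 vs Bolt: Bolt wins 14–9.
Bolt wins every pairwise contest, so Bolt is the Condorcet winner.

Bolt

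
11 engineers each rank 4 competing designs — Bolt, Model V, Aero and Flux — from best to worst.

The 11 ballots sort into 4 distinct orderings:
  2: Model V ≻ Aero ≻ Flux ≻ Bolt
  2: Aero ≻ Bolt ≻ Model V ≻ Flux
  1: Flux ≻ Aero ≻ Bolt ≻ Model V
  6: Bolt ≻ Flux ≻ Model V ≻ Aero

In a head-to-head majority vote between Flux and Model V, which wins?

Flux

Ballots ranking Flux above Model V: 1 + 6 = 7.
Ballots ranking Model V above Flux: 11 − 7 = 4.
Flux wins the head-to-head 7–4.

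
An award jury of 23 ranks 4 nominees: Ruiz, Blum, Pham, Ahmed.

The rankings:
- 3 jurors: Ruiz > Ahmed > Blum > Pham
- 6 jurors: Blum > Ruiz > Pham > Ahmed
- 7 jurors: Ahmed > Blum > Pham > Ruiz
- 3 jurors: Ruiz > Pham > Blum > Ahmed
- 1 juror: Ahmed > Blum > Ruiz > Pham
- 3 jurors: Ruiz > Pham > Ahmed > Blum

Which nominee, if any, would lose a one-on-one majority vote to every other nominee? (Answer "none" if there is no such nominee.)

Head-to-head results (23 jurors):
Ruiz vs Blum: Ruiz is ranked higher on 3+3+3 = 9 ballots, Blum on 14. Blum wins 14–9.
Ruiz vs Pham: Ruiz wins 16–7.
Ruiz vs Ahmed: Ruiz preferred on 3+6+3+3 = 15 ballots; Ruiz wins 15–8.
Blum vs Pham: Blum wins 17–6.
Blum–Ahmed: Ahmed 14–9.
Pham vs Ahmed: Pham, 12–11.
Every nominee wins at least one matchup (Ruiz beats Pham; Blum beats Ruiz; Pham beats Ahmed; Ahmed beats Blum), so there is no Condorcet loser.

none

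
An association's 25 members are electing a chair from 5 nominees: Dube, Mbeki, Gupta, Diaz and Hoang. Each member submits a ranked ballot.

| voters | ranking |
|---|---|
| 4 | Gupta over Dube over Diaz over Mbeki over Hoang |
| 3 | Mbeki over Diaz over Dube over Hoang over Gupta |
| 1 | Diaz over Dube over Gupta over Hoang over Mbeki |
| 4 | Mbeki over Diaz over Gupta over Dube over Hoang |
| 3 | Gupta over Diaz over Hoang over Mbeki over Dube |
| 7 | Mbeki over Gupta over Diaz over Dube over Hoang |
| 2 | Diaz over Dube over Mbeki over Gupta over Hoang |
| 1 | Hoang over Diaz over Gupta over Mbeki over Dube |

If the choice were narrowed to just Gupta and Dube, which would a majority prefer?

Ballots ranking Gupta above Dube: 4 + 4 + 3 + 7 + 1 = 19.
Ballots ranking Dube above Gupta: 25 − 19 = 6.
Gupta wins the head-to-head 19–6.

Gupta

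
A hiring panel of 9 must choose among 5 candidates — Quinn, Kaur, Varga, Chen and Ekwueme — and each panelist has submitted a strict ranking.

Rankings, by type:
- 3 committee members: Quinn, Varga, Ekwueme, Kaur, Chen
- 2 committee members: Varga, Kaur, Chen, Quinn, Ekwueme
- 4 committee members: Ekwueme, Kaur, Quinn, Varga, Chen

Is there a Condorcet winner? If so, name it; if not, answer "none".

Head-to-head results (9 committee members):
Quinn vs Kaur: Kaur wins 6–3.
Quinn vs Varga: Quinn wins 7–2.
Quinn vs Chen: Quinn, 7–2.
Quinn–Ekwueme: Quinn 5–4.
Kaur vs Varga: Varga, 5–4.
Kaur–Chen: Kaur 9–0.
Kaur vs Ekwueme: Ekwueme wins 7–2.
Varga–Chen: Varga 9–0.
Varga–Ekwueme: Varga 5–4.
Chen vs Ekwueme: Ekwueme wins 7–2.
Every candidate loses at least once (Quinn loses to Kaur; Kaur loses to Varga; Varga loses to Quinn; Chen loses to Quinn; Ekwueme loses to Quinn). The majority relation contains the cycle Quinn beats Varga beats Kaur beats Quinn, so there is no Condorcet winner.

none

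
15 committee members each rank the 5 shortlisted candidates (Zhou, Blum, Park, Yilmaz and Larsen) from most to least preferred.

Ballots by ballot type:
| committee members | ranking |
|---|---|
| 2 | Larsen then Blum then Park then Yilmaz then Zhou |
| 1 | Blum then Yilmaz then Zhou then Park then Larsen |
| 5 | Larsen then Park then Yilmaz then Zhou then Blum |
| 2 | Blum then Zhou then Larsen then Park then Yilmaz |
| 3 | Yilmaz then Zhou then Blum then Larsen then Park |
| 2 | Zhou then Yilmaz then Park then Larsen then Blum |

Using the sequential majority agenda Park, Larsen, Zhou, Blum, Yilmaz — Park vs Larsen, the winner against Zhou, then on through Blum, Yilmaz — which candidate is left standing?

Yilmaz

Round 1: Park vs Larsen — 3–12, Larsen advances.
Round 2: Larsen vs Zhou — 7–8, Zhou advances.
Round 3: Zhou vs Blum — 10–5, Zhou advances.
Round 4: Zhou vs Yilmaz — 4–11, Yilmaz advances.
Yilmaz survives the agenda.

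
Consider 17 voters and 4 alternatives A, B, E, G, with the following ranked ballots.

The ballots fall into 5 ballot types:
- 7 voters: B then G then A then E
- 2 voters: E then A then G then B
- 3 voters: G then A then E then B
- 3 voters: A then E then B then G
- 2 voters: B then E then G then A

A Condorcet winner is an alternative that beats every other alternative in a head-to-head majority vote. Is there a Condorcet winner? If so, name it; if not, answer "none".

Pairwise majorities:
A–B: B 9–8.
A vs E: A wins 13–4.
A vs G: G, 12–5.
B–E: B 9–8.
B–G: B 12–5.
E vs G: G wins 10–7.
B beats each of A, E, G — B is the Condorcet winner.

B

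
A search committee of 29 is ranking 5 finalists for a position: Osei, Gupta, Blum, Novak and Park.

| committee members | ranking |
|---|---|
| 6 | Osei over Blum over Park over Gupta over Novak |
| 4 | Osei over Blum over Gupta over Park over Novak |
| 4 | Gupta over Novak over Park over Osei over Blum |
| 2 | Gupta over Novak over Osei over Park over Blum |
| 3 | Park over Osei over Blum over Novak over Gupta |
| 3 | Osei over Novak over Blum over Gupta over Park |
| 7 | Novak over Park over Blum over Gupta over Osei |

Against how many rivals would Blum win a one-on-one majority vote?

Blum against each rival (29 committee members):
Blum vs Osei: Blum preferred on 7 ballots; Osei wins 22–7.
Blum vs Gupta: 6+4+3+3+7 = 23 for Blum, 6 for Gupta — Blum by 23–6.
Blum vs Novak: Novak wins 16–13.
Blum vs Park: Park, 16–13.
Blum beats Gupta; loses to Osei, Novak, Park — 1 pairwise win.

1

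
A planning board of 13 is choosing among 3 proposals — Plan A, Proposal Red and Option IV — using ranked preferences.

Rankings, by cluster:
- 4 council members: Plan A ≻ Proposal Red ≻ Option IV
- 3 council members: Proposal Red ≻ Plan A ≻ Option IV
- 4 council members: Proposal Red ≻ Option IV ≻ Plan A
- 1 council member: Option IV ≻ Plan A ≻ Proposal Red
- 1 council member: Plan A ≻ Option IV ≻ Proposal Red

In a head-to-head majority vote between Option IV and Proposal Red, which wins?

Proposal Red

Ballots ranking Option IV above Proposal Red: 1 + 1 = 2.
Ballots ranking Proposal Red above Option IV: 13 − 2 = 11.
Proposal Red wins the head-to-head 11–2.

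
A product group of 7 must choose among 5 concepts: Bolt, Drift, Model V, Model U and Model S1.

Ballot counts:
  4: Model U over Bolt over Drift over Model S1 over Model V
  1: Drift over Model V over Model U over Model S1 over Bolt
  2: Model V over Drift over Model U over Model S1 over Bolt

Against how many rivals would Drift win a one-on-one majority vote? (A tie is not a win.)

Drift against each rival (7 engineers):
Drift vs Bolt: Drift is ranked higher on 1+2 = 3 ballots, Bolt on 4. Bolt wins 4–3.
Drift vs Model V: Drift wins 5–2.
Drift vs Model U: Drift preferred on 1+2 = 3 ballots; Model U wins 4–3.
Drift vs Model S1: Drift preferred on 4+1+2 = 7 ballots; Drift wins 7–0.
Drift beats Model V, Model S1; loses to Bolt, Model U — 2 pairwise wins.

2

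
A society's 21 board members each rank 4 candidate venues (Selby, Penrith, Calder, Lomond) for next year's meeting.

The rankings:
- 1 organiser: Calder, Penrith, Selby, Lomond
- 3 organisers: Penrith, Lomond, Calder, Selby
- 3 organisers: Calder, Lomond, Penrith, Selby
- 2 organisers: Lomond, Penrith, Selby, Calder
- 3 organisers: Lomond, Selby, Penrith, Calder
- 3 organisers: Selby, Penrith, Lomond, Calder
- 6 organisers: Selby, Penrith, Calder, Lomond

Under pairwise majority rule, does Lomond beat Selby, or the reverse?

Lomond

Ballots ranking Lomond above Selby: 3 + 3 + 2 + 3 = 11.
Ballots ranking Selby above Lomond: 21 − 11 = 10.
Lomond wins the head-to-head 11–10.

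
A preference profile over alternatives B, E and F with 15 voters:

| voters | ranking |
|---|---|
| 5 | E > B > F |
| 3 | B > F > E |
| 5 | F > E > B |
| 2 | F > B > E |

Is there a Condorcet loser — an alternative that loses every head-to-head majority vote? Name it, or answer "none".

Pairwise majorities:
B vs E: B preferred on 3+2 = 5 ballots; E wins 10–5.
B vs F: 5+3 = 8 for B, 7 for F — B by 8–7.
E–F: F 10–5.
No alternative is winless: B beats F; E beats B; F beats E. There is no Condorcet loser.

none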